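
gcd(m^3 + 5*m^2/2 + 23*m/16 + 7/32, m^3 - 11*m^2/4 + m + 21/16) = m + 1/2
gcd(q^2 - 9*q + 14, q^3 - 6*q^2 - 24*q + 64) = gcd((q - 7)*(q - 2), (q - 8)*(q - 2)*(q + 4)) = q - 2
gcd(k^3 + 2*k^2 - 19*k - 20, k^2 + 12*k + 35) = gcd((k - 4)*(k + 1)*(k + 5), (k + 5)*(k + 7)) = k + 5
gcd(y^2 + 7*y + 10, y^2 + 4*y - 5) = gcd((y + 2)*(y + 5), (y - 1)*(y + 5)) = y + 5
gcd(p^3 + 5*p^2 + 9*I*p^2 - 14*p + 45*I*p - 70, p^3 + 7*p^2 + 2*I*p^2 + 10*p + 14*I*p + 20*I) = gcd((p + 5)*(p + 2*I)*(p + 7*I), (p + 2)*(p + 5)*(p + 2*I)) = p^2 + p*(5 + 2*I) + 10*I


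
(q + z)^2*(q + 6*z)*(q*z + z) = q^4*z + 8*q^3*z^2 + q^3*z + 13*q^2*z^3 + 8*q^2*z^2 + 6*q*z^4 + 13*q*z^3 + 6*z^4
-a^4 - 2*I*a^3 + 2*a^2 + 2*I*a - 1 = (a + 1)*(a + I)*(-I*a + 1)*(-I*a + I)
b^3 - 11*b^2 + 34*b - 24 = (b - 6)*(b - 4)*(b - 1)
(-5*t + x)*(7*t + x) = -35*t^2 + 2*t*x + x^2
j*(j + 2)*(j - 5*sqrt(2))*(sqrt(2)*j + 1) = sqrt(2)*j^4 - 9*j^3 + 2*sqrt(2)*j^3 - 18*j^2 - 5*sqrt(2)*j^2 - 10*sqrt(2)*j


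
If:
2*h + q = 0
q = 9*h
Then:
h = 0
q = 0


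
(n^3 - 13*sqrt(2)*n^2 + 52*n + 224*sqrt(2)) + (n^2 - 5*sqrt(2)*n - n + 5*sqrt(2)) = n^3 - 13*sqrt(2)*n^2 + n^2 - 5*sqrt(2)*n + 51*n + 229*sqrt(2)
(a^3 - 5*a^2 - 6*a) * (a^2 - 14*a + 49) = a^5 - 19*a^4 + 113*a^3 - 161*a^2 - 294*a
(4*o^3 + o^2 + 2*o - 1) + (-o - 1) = 4*o^3 + o^2 + o - 2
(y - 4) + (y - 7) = 2*y - 11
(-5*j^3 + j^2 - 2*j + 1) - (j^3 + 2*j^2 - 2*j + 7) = -6*j^3 - j^2 - 6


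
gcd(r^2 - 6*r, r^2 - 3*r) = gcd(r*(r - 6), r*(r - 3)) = r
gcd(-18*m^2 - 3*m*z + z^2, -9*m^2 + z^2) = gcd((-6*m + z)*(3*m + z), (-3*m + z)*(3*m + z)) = 3*m + z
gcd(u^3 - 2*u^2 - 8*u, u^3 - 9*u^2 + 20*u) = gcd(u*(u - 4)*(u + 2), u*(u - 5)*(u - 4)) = u^2 - 4*u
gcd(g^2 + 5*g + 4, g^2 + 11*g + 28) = g + 4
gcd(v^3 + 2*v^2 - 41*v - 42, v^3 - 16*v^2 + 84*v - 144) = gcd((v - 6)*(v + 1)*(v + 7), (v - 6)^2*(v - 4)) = v - 6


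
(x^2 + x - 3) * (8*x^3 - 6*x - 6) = 8*x^5 + 8*x^4 - 30*x^3 - 12*x^2 + 12*x + 18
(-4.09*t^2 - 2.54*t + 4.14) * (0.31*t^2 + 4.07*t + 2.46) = -1.2679*t^4 - 17.4337*t^3 - 19.1158*t^2 + 10.6014*t + 10.1844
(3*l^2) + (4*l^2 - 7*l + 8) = 7*l^2 - 7*l + 8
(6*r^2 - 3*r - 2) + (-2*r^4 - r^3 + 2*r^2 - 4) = -2*r^4 - r^3 + 8*r^2 - 3*r - 6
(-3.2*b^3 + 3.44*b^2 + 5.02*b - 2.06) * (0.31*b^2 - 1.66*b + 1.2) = -0.992*b^5 + 6.3784*b^4 - 7.9942*b^3 - 4.8438*b^2 + 9.4436*b - 2.472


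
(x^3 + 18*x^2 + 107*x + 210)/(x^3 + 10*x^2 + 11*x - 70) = (x + 6)/(x - 2)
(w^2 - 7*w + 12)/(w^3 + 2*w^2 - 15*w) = (w - 4)/(w*(w + 5))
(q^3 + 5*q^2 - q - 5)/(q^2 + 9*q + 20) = (q^2 - 1)/(q + 4)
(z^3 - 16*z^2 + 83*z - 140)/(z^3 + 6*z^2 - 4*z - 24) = (z^3 - 16*z^2 + 83*z - 140)/(z^3 + 6*z^2 - 4*z - 24)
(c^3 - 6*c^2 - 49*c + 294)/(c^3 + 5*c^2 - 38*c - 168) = (c - 7)/(c + 4)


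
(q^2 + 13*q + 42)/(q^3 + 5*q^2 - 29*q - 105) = (q + 6)/(q^2 - 2*q - 15)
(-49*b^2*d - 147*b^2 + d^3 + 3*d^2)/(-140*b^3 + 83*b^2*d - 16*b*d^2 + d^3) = (7*b*d + 21*b + d^2 + 3*d)/(20*b^2 - 9*b*d + d^2)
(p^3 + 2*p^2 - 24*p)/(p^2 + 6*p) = p - 4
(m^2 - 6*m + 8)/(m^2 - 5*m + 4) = (m - 2)/(m - 1)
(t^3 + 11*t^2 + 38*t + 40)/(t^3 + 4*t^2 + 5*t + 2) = (t^2 + 9*t + 20)/(t^2 + 2*t + 1)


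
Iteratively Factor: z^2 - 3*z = (z)*(z - 3)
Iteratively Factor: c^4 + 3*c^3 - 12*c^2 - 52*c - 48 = (c + 2)*(c^3 + c^2 - 14*c - 24) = (c - 4)*(c + 2)*(c^2 + 5*c + 6) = (c - 4)*(c + 2)*(c + 3)*(c + 2)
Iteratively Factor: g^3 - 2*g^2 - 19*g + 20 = (g - 5)*(g^2 + 3*g - 4) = (g - 5)*(g + 4)*(g - 1)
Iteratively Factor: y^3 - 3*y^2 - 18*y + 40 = (y - 5)*(y^2 + 2*y - 8) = (y - 5)*(y + 4)*(y - 2)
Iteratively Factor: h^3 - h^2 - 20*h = (h + 4)*(h^2 - 5*h) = (h - 5)*(h + 4)*(h)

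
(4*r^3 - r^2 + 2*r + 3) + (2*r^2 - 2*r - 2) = 4*r^3 + r^2 + 1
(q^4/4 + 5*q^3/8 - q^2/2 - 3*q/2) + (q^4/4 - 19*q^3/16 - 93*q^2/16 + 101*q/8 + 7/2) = q^4/2 - 9*q^3/16 - 101*q^2/16 + 89*q/8 + 7/2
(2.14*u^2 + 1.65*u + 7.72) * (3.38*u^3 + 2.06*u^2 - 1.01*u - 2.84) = 7.2332*u^5 + 9.9854*u^4 + 27.3312*u^3 + 8.1591*u^2 - 12.4832*u - 21.9248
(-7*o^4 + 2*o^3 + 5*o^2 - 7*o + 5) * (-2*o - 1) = 14*o^5 + 3*o^4 - 12*o^3 + 9*o^2 - 3*o - 5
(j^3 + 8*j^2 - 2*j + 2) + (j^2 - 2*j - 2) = j^3 + 9*j^2 - 4*j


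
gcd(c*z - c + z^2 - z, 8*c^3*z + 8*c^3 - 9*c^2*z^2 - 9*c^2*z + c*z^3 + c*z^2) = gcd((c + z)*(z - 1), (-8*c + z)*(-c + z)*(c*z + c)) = 1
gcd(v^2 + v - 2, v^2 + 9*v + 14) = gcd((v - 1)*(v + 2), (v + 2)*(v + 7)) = v + 2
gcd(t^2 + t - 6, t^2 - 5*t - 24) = t + 3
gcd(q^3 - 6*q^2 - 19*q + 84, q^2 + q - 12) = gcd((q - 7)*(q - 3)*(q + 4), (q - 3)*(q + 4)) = q^2 + q - 12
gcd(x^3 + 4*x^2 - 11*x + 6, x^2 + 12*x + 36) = x + 6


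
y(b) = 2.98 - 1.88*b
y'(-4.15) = -1.88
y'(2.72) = -1.88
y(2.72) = -2.13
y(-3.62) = 9.79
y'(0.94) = -1.88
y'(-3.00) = -1.88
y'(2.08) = -1.88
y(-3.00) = 8.62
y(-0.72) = 4.33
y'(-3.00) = -1.88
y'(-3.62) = -1.88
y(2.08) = -0.93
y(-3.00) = 8.62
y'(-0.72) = -1.88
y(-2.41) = 7.51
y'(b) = -1.88000000000000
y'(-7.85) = -1.88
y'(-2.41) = -1.88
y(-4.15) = 10.78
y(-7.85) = 17.74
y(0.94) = 1.21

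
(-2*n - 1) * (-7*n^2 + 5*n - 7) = 14*n^3 - 3*n^2 + 9*n + 7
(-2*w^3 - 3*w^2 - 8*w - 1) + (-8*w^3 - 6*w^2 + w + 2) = -10*w^3 - 9*w^2 - 7*w + 1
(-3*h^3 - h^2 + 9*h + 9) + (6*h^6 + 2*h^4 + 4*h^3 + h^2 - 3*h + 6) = 6*h^6 + 2*h^4 + h^3 + 6*h + 15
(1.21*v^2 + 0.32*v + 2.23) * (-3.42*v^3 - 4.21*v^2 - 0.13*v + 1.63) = -4.1382*v^5 - 6.1885*v^4 - 9.1311*v^3 - 7.4576*v^2 + 0.2317*v + 3.6349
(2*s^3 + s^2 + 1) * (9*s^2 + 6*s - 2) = 18*s^5 + 21*s^4 + 2*s^3 + 7*s^2 + 6*s - 2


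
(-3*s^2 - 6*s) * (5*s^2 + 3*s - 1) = -15*s^4 - 39*s^3 - 15*s^2 + 6*s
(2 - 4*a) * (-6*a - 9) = 24*a^2 + 24*a - 18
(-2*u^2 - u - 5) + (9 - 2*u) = -2*u^2 - 3*u + 4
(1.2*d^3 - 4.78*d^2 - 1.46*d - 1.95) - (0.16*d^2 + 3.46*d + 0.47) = 1.2*d^3 - 4.94*d^2 - 4.92*d - 2.42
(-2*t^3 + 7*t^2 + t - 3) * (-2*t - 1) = 4*t^4 - 12*t^3 - 9*t^2 + 5*t + 3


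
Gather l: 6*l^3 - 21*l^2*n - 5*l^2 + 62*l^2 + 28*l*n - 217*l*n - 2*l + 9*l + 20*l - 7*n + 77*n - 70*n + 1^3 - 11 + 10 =6*l^3 + l^2*(57 - 21*n) + l*(27 - 189*n)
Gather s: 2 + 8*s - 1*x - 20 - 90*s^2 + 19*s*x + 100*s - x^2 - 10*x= -90*s^2 + s*(19*x + 108) - x^2 - 11*x - 18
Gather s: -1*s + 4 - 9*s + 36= 40 - 10*s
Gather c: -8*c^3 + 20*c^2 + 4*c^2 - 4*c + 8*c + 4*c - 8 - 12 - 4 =-8*c^3 + 24*c^2 + 8*c - 24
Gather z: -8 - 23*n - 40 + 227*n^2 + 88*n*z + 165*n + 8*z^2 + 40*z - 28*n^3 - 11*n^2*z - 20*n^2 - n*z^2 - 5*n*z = -28*n^3 + 207*n^2 + 142*n + z^2*(8 - n) + z*(-11*n^2 + 83*n + 40) - 48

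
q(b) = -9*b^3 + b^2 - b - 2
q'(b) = -27*b^2 + 2*b - 1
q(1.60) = -37.90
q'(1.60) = -66.92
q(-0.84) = 4.88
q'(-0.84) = -21.73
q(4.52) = -817.20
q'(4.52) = -543.58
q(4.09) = -605.12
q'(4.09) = -444.48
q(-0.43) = -0.67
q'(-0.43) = -6.85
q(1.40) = -26.14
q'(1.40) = -51.12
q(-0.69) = 2.12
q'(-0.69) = -15.23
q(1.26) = -19.68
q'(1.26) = -41.35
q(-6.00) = 1984.00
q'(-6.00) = -985.00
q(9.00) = -6491.00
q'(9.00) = -2170.00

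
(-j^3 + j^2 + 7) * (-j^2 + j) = j^5 - 2*j^4 + j^3 - 7*j^2 + 7*j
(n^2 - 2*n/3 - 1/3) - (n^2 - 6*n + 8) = 16*n/3 - 25/3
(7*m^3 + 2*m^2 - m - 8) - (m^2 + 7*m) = 7*m^3 + m^2 - 8*m - 8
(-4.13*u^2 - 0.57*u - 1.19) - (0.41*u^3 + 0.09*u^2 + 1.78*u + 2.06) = -0.41*u^3 - 4.22*u^2 - 2.35*u - 3.25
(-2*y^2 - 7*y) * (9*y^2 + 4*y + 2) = -18*y^4 - 71*y^3 - 32*y^2 - 14*y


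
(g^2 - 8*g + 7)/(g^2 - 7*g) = (g - 1)/g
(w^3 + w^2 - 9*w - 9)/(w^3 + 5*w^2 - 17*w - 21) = (w + 3)/(w + 7)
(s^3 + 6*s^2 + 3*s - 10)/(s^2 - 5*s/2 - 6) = 2*(-s^3 - 6*s^2 - 3*s + 10)/(-2*s^2 + 5*s + 12)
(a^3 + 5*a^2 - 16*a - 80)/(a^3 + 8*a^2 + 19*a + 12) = (a^2 + a - 20)/(a^2 + 4*a + 3)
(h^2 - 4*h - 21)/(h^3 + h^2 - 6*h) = (h - 7)/(h*(h - 2))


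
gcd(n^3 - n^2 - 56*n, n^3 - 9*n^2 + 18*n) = n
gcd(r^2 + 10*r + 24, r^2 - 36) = r + 6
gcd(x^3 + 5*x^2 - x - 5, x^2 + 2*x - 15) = x + 5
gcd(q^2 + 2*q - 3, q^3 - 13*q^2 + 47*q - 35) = q - 1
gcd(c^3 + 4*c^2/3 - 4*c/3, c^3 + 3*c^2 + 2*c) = c^2 + 2*c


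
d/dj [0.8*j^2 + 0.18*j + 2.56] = 1.6*j + 0.18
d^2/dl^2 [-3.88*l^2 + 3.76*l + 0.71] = -7.76000000000000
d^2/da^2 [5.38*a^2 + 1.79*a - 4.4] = 10.7600000000000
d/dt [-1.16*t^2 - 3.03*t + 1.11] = -2.32*t - 3.03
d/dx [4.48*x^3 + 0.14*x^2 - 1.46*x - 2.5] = 13.44*x^2 + 0.28*x - 1.46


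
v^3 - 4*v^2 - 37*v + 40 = (v - 8)*(v - 1)*(v + 5)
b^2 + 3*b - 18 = (b - 3)*(b + 6)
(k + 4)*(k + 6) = k^2 + 10*k + 24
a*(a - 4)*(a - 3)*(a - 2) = a^4 - 9*a^3 + 26*a^2 - 24*a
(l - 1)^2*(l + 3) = l^3 + l^2 - 5*l + 3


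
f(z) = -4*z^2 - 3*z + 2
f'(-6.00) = 45.00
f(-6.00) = -124.00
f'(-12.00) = 93.00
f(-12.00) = -538.00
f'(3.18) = -28.44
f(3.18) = -47.99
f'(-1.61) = 9.88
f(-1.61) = -3.54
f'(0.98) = -10.84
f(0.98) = -4.78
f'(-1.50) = 9.00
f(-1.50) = -2.50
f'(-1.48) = 8.84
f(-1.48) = -2.32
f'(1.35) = -13.80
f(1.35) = -9.34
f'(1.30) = -13.40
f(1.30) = -8.66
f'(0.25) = -5.00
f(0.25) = 1.00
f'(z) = -8*z - 3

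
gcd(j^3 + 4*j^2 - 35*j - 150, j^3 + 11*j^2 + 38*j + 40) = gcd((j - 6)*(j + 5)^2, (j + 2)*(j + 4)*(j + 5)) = j + 5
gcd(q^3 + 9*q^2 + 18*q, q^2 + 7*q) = q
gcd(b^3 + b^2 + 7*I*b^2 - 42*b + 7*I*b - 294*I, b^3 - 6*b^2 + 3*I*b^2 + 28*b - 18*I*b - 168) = b^2 + b*(-6 + 7*I) - 42*I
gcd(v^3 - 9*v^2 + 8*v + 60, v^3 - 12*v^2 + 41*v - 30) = v^2 - 11*v + 30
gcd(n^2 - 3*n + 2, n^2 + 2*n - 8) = n - 2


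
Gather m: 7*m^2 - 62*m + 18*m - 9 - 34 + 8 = 7*m^2 - 44*m - 35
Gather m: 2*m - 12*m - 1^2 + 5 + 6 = 10 - 10*m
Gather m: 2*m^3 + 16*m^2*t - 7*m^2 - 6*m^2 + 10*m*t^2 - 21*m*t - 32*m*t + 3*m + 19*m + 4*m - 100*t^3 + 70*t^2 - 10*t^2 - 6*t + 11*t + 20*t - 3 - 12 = 2*m^3 + m^2*(16*t - 13) + m*(10*t^2 - 53*t + 26) - 100*t^3 + 60*t^2 + 25*t - 15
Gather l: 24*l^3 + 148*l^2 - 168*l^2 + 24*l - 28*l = 24*l^3 - 20*l^2 - 4*l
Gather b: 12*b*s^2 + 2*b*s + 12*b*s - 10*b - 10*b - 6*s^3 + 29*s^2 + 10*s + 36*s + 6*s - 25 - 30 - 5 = b*(12*s^2 + 14*s - 20) - 6*s^3 + 29*s^2 + 52*s - 60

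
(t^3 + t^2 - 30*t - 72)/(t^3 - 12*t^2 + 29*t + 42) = (t^2 + 7*t + 12)/(t^2 - 6*t - 7)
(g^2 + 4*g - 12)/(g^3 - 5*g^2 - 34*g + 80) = (g + 6)/(g^2 - 3*g - 40)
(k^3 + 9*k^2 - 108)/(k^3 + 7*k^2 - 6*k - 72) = (k + 6)/(k + 4)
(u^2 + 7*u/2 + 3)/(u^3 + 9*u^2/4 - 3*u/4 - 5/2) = 2*(2*u + 3)/(4*u^2 + u - 5)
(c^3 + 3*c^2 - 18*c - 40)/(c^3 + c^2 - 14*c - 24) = (c + 5)/(c + 3)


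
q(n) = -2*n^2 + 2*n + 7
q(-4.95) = -51.90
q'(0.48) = 0.08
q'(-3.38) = 15.52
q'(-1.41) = 7.64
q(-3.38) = -22.61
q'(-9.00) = 38.00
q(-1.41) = 0.20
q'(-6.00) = 26.00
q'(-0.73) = 4.92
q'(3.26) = -11.04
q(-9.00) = -173.00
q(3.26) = -7.74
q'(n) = 2 - 4*n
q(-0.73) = 4.47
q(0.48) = 7.50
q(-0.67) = 4.76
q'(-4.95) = 21.80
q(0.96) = 7.08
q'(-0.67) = 4.68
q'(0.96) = -1.84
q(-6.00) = -77.00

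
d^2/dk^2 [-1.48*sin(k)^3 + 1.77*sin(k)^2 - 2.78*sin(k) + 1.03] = 3.89*sin(k) - 3.33*sin(3*k) + 3.54*cos(2*k)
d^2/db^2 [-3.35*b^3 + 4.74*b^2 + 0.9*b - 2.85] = 9.48 - 20.1*b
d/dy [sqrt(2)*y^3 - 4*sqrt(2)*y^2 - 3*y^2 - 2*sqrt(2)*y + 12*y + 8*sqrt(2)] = 3*sqrt(2)*y^2 - 8*sqrt(2)*y - 6*y - 2*sqrt(2) + 12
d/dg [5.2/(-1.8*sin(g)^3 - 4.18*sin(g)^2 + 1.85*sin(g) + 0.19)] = (28.08*sin(g)^2 + 43.472*sin(g) - 9.62)*cos(g)/(1.8*sin(g)^3 + 4.18*sin(g)^2 - 1.85*sin(g) - 0.19)^2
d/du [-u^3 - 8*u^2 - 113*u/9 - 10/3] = -3*u^2 - 16*u - 113/9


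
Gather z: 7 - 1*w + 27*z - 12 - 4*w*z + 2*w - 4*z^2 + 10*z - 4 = w - 4*z^2 + z*(37 - 4*w) - 9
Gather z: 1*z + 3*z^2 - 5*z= 3*z^2 - 4*z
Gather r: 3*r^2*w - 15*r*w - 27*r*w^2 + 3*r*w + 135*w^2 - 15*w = 3*r^2*w + r*(-27*w^2 - 12*w) + 135*w^2 - 15*w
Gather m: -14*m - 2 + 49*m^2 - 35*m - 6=49*m^2 - 49*m - 8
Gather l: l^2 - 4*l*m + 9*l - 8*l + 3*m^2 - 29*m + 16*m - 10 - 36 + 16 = l^2 + l*(1 - 4*m) + 3*m^2 - 13*m - 30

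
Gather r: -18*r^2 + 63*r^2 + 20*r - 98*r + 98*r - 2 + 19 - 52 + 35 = 45*r^2 + 20*r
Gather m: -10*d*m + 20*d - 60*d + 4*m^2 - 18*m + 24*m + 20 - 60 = -40*d + 4*m^2 + m*(6 - 10*d) - 40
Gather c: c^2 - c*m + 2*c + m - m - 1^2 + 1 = c^2 + c*(2 - m)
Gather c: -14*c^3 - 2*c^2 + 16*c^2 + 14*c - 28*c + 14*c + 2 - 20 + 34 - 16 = -14*c^3 + 14*c^2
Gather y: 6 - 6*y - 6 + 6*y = 0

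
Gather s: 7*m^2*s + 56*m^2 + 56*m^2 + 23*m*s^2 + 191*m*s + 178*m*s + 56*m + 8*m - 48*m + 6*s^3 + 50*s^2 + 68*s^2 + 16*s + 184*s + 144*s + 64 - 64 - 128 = 112*m^2 + 16*m + 6*s^3 + s^2*(23*m + 118) + s*(7*m^2 + 369*m + 344) - 128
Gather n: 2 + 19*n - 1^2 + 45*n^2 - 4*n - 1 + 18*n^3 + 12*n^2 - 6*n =18*n^3 + 57*n^2 + 9*n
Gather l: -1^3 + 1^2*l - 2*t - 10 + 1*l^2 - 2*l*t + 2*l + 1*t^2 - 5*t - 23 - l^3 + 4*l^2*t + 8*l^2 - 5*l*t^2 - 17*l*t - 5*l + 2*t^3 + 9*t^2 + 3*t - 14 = -l^3 + l^2*(4*t + 9) + l*(-5*t^2 - 19*t - 2) + 2*t^3 + 10*t^2 - 4*t - 48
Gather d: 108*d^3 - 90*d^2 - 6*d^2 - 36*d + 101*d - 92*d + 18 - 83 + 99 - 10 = 108*d^3 - 96*d^2 - 27*d + 24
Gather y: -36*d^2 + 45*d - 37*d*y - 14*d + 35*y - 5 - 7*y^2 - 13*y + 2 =-36*d^2 + 31*d - 7*y^2 + y*(22 - 37*d) - 3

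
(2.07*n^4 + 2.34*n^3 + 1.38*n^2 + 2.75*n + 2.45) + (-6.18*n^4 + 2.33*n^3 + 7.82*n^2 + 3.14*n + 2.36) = -4.11*n^4 + 4.67*n^3 + 9.2*n^2 + 5.89*n + 4.81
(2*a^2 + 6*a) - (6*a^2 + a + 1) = -4*a^2 + 5*a - 1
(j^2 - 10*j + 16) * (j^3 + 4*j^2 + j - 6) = j^5 - 6*j^4 - 23*j^3 + 48*j^2 + 76*j - 96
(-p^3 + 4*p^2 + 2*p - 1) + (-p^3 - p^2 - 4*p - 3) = -2*p^3 + 3*p^2 - 2*p - 4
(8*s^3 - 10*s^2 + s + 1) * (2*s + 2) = 16*s^4 - 4*s^3 - 18*s^2 + 4*s + 2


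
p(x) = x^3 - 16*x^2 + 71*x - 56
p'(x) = 3*x^2 - 32*x + 71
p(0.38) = -31.28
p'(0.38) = 59.27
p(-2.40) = -332.38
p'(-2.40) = 165.08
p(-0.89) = -132.57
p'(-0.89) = 101.86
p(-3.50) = -543.38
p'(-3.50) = 219.75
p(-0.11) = -64.00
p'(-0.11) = 74.56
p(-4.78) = -870.17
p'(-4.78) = 292.51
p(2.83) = 39.45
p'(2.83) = 4.47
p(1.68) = 22.86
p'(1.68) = 25.71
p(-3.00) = -440.00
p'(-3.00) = 194.00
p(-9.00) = -2720.00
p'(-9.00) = 602.00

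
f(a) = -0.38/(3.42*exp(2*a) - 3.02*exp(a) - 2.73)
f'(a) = -0.38*(-6.84*exp(2*a) + 3.02*exp(a))/(3.42*exp(2*a) - 3.02*exp(a) - 2.73)^2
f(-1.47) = 0.12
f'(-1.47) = -0.01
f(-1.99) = 0.12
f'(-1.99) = -0.01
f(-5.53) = 0.14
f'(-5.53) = -0.00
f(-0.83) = 0.11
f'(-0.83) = -0.00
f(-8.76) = 0.14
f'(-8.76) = -0.00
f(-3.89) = 0.14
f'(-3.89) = -0.00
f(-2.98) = 0.13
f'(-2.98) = -0.01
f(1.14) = -0.02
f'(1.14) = 0.05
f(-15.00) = 0.14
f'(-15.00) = 0.00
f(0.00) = 0.16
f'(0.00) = 0.27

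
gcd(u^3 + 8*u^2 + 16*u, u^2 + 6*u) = u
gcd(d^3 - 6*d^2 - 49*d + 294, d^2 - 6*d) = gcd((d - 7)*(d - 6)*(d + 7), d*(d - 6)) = d - 6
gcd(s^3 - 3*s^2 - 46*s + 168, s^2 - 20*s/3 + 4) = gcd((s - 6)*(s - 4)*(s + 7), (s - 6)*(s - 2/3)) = s - 6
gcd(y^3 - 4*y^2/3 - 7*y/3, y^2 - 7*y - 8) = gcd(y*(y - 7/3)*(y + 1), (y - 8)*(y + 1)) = y + 1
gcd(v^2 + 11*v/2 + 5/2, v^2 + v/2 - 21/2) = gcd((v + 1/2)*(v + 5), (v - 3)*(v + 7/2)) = 1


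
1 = 1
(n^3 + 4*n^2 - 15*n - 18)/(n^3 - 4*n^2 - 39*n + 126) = (n + 1)/(n - 7)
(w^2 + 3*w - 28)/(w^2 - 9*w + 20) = (w + 7)/(w - 5)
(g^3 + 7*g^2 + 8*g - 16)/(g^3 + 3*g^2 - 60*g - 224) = (g^2 + 3*g - 4)/(g^2 - g - 56)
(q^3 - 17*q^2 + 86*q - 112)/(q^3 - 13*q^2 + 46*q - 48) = (q - 7)/(q - 3)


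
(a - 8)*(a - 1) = a^2 - 9*a + 8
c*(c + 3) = c^2 + 3*c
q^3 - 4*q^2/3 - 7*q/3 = q*(q - 7/3)*(q + 1)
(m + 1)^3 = m^3 + 3*m^2 + 3*m + 1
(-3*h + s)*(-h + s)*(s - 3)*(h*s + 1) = 3*h^3*s^2 - 9*h^3*s - 4*h^2*s^3 + 12*h^2*s^2 + 3*h^2*s - 9*h^2 + h*s^4 - 3*h*s^3 - 4*h*s^2 + 12*h*s + s^3 - 3*s^2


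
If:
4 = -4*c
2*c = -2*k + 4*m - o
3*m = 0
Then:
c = -1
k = 1 - o/2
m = 0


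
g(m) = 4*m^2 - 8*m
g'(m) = 8*m - 8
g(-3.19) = 66.22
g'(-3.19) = -33.52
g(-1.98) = 31.52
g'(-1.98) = -23.84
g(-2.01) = 32.24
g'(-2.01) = -24.08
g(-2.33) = 40.36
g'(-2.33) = -26.64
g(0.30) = -2.04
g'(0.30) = -5.60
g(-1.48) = 20.60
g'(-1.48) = -19.84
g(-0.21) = 1.86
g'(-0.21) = -9.68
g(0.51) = -3.04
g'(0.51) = -3.92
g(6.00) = 96.00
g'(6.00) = 40.00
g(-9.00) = 396.00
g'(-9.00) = -80.00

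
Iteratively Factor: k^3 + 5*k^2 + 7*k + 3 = (k + 3)*(k^2 + 2*k + 1) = (k + 1)*(k + 3)*(k + 1)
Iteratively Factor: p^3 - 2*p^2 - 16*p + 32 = (p - 4)*(p^2 + 2*p - 8) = (p - 4)*(p - 2)*(p + 4)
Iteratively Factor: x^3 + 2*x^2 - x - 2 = (x + 1)*(x^2 + x - 2) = (x + 1)*(x + 2)*(x - 1)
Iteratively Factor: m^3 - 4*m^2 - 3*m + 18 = (m - 3)*(m^2 - m - 6) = (m - 3)^2*(m + 2)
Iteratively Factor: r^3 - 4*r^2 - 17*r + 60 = (r + 4)*(r^2 - 8*r + 15) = (r - 5)*(r + 4)*(r - 3)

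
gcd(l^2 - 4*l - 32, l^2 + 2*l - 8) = l + 4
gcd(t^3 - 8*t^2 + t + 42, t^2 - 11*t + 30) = 1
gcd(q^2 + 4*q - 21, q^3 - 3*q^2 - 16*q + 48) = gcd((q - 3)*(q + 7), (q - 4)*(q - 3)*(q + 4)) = q - 3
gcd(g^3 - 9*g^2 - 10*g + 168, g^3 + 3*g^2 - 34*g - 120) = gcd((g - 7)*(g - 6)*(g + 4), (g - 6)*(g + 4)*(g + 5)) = g^2 - 2*g - 24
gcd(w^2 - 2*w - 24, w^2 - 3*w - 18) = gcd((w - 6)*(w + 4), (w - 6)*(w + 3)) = w - 6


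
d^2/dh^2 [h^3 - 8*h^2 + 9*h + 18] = 6*h - 16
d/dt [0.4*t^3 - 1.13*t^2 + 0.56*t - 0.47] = 1.2*t^2 - 2.26*t + 0.56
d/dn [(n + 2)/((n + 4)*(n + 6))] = (-n^2 - 4*n + 4)/(n^4 + 20*n^3 + 148*n^2 + 480*n + 576)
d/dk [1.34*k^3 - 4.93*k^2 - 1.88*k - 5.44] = 4.02*k^2 - 9.86*k - 1.88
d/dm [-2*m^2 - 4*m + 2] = -4*m - 4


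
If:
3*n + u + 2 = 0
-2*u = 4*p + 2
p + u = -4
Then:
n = 5/3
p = 3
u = -7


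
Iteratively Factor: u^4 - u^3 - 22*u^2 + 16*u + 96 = (u + 2)*(u^3 - 3*u^2 - 16*u + 48) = (u - 3)*(u + 2)*(u^2 - 16) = (u - 4)*(u - 3)*(u + 2)*(u + 4)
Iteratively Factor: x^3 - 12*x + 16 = (x - 2)*(x^2 + 2*x - 8) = (x - 2)^2*(x + 4)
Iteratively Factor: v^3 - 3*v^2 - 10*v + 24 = (v - 4)*(v^2 + v - 6) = (v - 4)*(v - 2)*(v + 3)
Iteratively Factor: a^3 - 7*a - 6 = (a - 3)*(a^2 + 3*a + 2) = (a - 3)*(a + 2)*(a + 1)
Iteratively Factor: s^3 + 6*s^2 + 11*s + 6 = (s + 2)*(s^2 + 4*s + 3) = (s + 2)*(s + 3)*(s + 1)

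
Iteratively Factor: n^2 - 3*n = (n)*(n - 3)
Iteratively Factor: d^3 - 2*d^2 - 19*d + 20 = (d + 4)*(d^2 - 6*d + 5) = (d - 1)*(d + 4)*(d - 5)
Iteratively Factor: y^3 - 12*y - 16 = (y - 4)*(y^2 + 4*y + 4) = (y - 4)*(y + 2)*(y + 2)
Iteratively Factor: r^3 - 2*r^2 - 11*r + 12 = (r - 1)*(r^2 - r - 12) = (r - 1)*(r + 3)*(r - 4)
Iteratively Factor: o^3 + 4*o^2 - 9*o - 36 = (o - 3)*(o^2 + 7*o + 12) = (o - 3)*(o + 4)*(o + 3)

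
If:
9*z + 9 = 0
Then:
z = -1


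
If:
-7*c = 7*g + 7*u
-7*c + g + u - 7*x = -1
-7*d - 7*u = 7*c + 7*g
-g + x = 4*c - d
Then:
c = 1/8 - 7*x/8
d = 0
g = 9*x/2 - 1/2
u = 3/8 - 29*x/8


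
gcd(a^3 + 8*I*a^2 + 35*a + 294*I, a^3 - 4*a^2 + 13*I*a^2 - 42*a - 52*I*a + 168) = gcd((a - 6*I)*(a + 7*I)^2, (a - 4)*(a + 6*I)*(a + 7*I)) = a + 7*I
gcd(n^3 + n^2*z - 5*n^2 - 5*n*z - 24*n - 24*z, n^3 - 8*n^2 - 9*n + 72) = n^2 - 5*n - 24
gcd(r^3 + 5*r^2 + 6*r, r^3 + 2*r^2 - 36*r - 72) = r + 2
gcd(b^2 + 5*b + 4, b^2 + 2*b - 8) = b + 4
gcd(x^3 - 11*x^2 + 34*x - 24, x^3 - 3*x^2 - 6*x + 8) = x^2 - 5*x + 4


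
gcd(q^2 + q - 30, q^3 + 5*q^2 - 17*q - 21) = 1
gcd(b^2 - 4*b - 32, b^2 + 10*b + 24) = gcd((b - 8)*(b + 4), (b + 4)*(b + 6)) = b + 4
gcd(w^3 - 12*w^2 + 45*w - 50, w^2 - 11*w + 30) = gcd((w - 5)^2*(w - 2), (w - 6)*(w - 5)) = w - 5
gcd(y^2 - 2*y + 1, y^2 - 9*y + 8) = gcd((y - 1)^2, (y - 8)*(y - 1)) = y - 1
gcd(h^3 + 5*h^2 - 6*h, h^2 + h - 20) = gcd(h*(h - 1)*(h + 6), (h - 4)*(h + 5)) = 1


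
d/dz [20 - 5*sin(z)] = -5*cos(z)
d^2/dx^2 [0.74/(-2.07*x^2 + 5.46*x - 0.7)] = (6.341652*x^2 - 16.727256*x - 0.74*(4.14*x - 5.46)*(8.28*x - 10.92) + 2.14452)/(2.07*x^2 - 5.46*x + 0.7)^3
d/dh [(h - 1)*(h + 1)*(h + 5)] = 3*h^2 + 10*h - 1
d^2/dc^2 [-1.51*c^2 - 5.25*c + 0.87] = -3.02000000000000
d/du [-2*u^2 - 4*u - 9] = -4*u - 4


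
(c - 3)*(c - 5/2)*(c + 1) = c^3 - 9*c^2/2 + 2*c + 15/2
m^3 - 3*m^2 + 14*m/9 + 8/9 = (m - 2)*(m - 4/3)*(m + 1/3)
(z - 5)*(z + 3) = z^2 - 2*z - 15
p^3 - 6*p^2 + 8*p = p*(p - 4)*(p - 2)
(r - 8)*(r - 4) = r^2 - 12*r + 32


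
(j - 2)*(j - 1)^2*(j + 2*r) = j^4 + 2*j^3*r - 4*j^3 - 8*j^2*r + 5*j^2 + 10*j*r - 2*j - 4*r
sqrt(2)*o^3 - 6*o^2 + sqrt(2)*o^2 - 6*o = o*(o - 3*sqrt(2))*(sqrt(2)*o + sqrt(2))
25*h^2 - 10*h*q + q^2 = (-5*h + q)^2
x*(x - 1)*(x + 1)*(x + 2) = x^4 + 2*x^3 - x^2 - 2*x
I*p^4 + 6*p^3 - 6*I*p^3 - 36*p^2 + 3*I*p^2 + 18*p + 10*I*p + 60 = (p - 5)*(p - 2)*(p - 6*I)*(I*p + I)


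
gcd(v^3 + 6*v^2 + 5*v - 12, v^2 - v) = v - 1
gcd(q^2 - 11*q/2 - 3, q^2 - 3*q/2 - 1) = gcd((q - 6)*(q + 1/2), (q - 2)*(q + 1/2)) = q + 1/2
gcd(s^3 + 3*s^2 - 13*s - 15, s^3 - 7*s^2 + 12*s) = s - 3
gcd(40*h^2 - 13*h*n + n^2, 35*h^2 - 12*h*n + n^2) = 5*h - n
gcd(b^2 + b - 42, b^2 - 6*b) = b - 6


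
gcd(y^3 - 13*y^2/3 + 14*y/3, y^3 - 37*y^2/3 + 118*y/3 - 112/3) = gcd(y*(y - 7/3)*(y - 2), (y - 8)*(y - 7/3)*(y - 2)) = y^2 - 13*y/3 + 14/3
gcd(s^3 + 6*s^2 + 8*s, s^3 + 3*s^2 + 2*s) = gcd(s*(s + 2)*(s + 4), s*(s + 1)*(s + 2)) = s^2 + 2*s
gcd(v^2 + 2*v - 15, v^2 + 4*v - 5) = v + 5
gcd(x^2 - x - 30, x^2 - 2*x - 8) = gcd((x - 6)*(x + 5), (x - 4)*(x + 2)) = 1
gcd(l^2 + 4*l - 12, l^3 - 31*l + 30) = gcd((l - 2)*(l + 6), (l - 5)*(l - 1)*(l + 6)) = l + 6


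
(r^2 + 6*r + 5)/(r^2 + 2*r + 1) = (r + 5)/(r + 1)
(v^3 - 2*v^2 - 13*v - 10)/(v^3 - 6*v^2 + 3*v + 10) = (v + 2)/(v - 2)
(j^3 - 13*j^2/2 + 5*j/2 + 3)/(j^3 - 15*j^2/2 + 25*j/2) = (2*j^3 - 13*j^2 + 5*j + 6)/(j*(2*j^2 - 15*j + 25))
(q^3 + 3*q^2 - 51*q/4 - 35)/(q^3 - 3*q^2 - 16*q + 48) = (q^2 - q - 35/4)/(q^2 - 7*q + 12)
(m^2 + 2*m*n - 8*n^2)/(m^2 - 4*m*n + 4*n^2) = (m + 4*n)/(m - 2*n)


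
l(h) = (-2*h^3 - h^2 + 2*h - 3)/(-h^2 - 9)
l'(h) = 2*h*(-2*h^3 - h^2 + 2*h - 3)/(-h^2 - 9)^2 + (-6*h^2 - 2*h + 2)/(-h^2 - 9)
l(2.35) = 2.05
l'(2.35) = 1.80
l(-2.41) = -0.97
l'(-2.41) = 1.58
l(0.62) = 0.28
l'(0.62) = 0.13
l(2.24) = 1.86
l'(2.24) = 1.73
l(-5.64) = -7.66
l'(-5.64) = 2.23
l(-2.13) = -0.56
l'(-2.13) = 1.37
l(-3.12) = -2.23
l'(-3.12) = 1.94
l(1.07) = 0.44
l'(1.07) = 0.60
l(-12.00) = -21.47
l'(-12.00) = 2.11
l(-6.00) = -8.47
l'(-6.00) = 2.23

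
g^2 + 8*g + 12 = (g + 2)*(g + 6)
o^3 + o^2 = o^2*(o + 1)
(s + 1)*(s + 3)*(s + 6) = s^3 + 10*s^2 + 27*s + 18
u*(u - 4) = u^2 - 4*u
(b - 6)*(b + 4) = b^2 - 2*b - 24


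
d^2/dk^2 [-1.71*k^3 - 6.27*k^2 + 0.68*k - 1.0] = -10.26*k - 12.54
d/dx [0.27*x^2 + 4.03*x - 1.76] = 0.54*x + 4.03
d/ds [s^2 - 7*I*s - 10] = 2*s - 7*I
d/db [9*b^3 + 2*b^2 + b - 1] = 27*b^2 + 4*b + 1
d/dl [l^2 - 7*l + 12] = 2*l - 7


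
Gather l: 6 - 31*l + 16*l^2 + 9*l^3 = 9*l^3 + 16*l^2 - 31*l + 6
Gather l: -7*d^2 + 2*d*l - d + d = -7*d^2 + 2*d*l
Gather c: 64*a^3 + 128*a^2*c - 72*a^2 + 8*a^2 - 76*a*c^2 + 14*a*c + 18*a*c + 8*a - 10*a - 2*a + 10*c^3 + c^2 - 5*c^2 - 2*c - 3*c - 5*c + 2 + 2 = 64*a^3 - 64*a^2 - 4*a + 10*c^3 + c^2*(-76*a - 4) + c*(128*a^2 + 32*a - 10) + 4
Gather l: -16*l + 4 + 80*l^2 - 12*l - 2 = 80*l^2 - 28*l + 2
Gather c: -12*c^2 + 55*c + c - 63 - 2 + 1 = -12*c^2 + 56*c - 64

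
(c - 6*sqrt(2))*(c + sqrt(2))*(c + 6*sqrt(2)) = c^3 + sqrt(2)*c^2 - 72*c - 72*sqrt(2)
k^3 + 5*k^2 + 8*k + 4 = (k + 1)*(k + 2)^2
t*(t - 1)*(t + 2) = t^3 + t^2 - 2*t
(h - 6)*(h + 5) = h^2 - h - 30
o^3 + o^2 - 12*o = o*(o - 3)*(o + 4)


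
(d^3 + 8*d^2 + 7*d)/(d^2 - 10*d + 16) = d*(d^2 + 8*d + 7)/(d^2 - 10*d + 16)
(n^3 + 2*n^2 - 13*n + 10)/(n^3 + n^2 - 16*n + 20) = (n - 1)/(n - 2)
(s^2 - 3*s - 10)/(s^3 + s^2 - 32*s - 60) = (s - 5)/(s^2 - s - 30)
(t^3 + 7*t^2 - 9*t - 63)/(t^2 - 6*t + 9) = (t^2 + 10*t + 21)/(t - 3)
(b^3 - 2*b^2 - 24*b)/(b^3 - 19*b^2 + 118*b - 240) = b*(b + 4)/(b^2 - 13*b + 40)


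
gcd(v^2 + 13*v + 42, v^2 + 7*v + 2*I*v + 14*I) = v + 7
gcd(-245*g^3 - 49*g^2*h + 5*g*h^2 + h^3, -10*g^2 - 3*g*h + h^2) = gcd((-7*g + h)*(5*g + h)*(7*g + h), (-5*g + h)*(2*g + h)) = 1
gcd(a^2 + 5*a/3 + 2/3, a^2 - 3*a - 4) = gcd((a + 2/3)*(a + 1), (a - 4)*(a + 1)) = a + 1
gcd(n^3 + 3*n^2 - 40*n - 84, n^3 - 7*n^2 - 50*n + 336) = n^2 + n - 42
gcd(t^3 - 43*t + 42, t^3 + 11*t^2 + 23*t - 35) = t^2 + 6*t - 7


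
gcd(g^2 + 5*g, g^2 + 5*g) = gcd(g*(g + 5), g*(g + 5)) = g^2 + 5*g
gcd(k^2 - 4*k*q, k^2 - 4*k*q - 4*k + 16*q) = -k + 4*q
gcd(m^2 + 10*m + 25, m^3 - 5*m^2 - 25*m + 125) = m + 5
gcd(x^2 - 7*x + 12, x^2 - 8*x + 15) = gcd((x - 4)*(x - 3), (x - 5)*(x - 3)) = x - 3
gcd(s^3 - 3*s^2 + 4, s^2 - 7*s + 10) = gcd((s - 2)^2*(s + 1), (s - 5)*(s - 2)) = s - 2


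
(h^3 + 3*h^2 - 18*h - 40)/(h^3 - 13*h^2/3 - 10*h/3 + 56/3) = 3*(h + 5)/(3*h - 7)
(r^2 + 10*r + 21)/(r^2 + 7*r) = (r + 3)/r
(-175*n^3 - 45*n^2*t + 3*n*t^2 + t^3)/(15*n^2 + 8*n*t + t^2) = (-35*n^2 - 2*n*t + t^2)/(3*n + t)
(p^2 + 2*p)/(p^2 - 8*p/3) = 3*(p + 2)/(3*p - 8)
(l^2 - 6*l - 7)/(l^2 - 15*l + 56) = (l + 1)/(l - 8)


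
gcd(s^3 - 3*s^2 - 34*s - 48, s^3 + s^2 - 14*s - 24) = s^2 + 5*s + 6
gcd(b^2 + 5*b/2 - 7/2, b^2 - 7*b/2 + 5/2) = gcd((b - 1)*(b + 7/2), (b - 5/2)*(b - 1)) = b - 1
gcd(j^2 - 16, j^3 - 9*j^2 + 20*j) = j - 4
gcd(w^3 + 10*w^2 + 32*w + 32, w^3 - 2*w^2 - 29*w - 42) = w + 2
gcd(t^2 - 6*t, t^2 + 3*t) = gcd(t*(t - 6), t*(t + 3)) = t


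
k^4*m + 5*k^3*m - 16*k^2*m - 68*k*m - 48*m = (k - 4)*(k + 2)*(k + 6)*(k*m + m)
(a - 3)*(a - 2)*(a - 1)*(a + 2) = a^4 - 4*a^3 - a^2 + 16*a - 12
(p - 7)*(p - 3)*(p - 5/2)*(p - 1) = p^4 - 27*p^3/2 + 117*p^2/2 - 197*p/2 + 105/2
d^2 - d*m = d*(d - m)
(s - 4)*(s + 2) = s^2 - 2*s - 8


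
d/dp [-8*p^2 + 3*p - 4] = 3 - 16*p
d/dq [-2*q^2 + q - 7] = 1 - 4*q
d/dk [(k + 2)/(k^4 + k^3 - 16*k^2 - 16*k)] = (k*(k^3 + k^2 - 16*k - 16) - (k + 2)*(4*k^3 + 3*k^2 - 32*k - 16))/(k^2*(k^3 + k^2 - 16*k - 16)^2)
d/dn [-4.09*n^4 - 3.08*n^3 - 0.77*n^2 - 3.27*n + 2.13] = -16.36*n^3 - 9.24*n^2 - 1.54*n - 3.27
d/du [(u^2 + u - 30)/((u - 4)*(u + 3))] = 2*(-u^2 + 18*u - 21)/(u^4 - 2*u^3 - 23*u^2 + 24*u + 144)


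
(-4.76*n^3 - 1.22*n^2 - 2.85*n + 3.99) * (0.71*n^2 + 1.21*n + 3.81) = -3.3796*n^5 - 6.6258*n^4 - 21.6353*n^3 - 5.2638*n^2 - 6.0306*n + 15.2019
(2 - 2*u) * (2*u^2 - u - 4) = -4*u^3 + 6*u^2 + 6*u - 8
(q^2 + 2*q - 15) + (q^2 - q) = 2*q^2 + q - 15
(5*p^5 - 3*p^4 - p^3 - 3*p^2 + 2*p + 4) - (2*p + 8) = 5*p^5 - 3*p^4 - p^3 - 3*p^2 - 4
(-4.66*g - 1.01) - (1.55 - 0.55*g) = -4.11*g - 2.56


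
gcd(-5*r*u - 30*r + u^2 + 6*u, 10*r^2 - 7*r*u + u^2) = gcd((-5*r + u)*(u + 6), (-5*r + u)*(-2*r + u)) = 5*r - u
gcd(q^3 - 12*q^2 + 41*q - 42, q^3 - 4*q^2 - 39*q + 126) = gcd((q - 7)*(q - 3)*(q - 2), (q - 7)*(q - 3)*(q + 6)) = q^2 - 10*q + 21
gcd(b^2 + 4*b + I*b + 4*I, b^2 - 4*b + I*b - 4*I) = b + I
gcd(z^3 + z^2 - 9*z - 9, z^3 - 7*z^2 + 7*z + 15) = z^2 - 2*z - 3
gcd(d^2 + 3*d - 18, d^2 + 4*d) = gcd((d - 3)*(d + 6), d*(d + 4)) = 1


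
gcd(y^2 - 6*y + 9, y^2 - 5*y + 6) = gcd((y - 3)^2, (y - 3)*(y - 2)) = y - 3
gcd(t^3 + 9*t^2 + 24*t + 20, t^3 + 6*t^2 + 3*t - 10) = t^2 + 7*t + 10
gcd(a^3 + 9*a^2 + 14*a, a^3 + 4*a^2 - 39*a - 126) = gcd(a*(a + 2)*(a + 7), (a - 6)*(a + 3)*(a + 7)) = a + 7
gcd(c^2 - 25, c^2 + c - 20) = c + 5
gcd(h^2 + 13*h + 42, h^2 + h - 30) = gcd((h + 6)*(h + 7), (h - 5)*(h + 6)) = h + 6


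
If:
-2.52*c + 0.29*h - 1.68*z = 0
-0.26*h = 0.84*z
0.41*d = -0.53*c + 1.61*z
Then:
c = -1.03846153846154*z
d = 5.26923076923077*z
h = -3.23076923076923*z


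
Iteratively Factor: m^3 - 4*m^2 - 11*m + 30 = (m - 2)*(m^2 - 2*m - 15) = (m - 5)*(m - 2)*(m + 3)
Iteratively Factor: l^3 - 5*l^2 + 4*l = (l - 4)*(l^2 - l) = l*(l - 4)*(l - 1)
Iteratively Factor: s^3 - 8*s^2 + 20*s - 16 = (s - 2)*(s^2 - 6*s + 8) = (s - 4)*(s - 2)*(s - 2)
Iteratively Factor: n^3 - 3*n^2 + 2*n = (n - 1)*(n^2 - 2*n) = n*(n - 1)*(n - 2)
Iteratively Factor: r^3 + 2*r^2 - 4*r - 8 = (r + 2)*(r^2 - 4) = (r - 2)*(r + 2)*(r + 2)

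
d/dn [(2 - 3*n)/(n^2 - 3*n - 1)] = (3*n^2 - 4*n + 9)/(n^4 - 6*n^3 + 7*n^2 + 6*n + 1)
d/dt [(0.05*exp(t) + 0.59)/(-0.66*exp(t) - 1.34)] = 0.3224*exp(t)/(0.66*exp(t) + 1.34)^2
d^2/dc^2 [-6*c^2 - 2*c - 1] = -12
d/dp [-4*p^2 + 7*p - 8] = 7 - 8*p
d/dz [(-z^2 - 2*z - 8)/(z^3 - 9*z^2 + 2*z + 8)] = z*(z^3 + 4*z^2 + 4*z - 160)/(z^6 - 18*z^5 + 85*z^4 - 20*z^3 - 140*z^2 + 32*z + 64)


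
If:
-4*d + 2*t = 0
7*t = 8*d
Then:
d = 0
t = 0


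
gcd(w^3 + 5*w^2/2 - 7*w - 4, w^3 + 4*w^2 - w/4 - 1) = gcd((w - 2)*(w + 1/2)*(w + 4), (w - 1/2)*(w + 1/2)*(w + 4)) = w^2 + 9*w/2 + 2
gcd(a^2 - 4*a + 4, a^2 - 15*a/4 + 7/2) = a - 2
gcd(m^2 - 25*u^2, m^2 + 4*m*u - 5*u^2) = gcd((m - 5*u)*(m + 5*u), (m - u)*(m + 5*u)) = m + 5*u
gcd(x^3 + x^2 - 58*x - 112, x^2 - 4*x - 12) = x + 2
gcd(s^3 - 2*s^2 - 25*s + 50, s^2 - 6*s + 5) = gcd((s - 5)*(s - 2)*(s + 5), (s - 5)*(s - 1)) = s - 5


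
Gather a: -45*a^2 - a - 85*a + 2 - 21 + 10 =-45*a^2 - 86*a - 9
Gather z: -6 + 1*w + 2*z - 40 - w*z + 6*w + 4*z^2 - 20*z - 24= 7*w + 4*z^2 + z*(-w - 18) - 70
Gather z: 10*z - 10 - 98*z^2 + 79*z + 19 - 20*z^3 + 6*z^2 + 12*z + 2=-20*z^3 - 92*z^2 + 101*z + 11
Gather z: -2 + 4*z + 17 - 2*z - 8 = 2*z + 7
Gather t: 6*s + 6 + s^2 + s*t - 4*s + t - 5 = s^2 + 2*s + t*(s + 1) + 1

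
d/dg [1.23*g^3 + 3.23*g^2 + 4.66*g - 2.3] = 3.69*g^2 + 6.46*g + 4.66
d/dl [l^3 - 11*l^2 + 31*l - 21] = 3*l^2 - 22*l + 31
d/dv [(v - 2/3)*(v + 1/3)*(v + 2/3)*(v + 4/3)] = 4*v^3 + 5*v^2 - 20/27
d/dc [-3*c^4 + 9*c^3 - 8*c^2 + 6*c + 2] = -12*c^3 + 27*c^2 - 16*c + 6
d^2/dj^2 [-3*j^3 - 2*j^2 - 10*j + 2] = -18*j - 4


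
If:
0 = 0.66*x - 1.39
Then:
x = 2.11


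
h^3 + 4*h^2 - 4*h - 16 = (h - 2)*(h + 2)*(h + 4)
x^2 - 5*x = x*(x - 5)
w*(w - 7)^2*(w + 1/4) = w^4 - 55*w^3/4 + 91*w^2/2 + 49*w/4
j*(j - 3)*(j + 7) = j^3 + 4*j^2 - 21*j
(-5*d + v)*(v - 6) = -5*d*v + 30*d + v^2 - 6*v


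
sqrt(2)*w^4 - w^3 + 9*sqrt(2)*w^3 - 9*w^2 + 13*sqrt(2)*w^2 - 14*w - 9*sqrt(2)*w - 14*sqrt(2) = (w + 2)*(w + 7)*(w - sqrt(2))*(sqrt(2)*w + 1)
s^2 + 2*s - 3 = (s - 1)*(s + 3)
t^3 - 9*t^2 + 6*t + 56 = (t - 7)*(t - 4)*(t + 2)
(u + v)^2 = u^2 + 2*u*v + v^2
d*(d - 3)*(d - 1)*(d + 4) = d^4 - 13*d^2 + 12*d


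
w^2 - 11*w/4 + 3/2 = (w - 2)*(w - 3/4)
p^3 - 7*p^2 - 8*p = p*(p - 8)*(p + 1)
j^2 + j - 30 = (j - 5)*(j + 6)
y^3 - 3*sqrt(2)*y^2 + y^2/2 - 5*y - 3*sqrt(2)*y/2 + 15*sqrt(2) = (y - 2)*(y + 5/2)*(y - 3*sqrt(2))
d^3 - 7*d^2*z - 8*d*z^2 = d*(d - 8*z)*(d + z)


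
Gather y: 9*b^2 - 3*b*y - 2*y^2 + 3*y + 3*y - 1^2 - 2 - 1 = 9*b^2 - 2*y^2 + y*(6 - 3*b) - 4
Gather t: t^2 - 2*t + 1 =t^2 - 2*t + 1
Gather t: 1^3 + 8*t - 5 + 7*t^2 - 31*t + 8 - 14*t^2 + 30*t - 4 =-7*t^2 + 7*t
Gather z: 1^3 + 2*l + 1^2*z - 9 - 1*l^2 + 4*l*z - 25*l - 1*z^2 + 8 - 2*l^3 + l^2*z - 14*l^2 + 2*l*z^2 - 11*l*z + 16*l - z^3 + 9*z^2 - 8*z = -2*l^3 - 15*l^2 - 7*l - z^3 + z^2*(2*l + 8) + z*(l^2 - 7*l - 7)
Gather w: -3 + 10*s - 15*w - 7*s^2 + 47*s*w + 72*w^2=-7*s^2 + 10*s + 72*w^2 + w*(47*s - 15) - 3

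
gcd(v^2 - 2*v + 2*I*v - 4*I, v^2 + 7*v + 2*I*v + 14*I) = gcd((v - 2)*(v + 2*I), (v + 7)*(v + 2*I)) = v + 2*I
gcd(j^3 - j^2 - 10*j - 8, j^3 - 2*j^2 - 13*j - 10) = j^2 + 3*j + 2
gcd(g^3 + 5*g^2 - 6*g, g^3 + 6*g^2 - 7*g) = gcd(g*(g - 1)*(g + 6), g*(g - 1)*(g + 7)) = g^2 - g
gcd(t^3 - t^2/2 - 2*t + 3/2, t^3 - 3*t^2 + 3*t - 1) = t^2 - 2*t + 1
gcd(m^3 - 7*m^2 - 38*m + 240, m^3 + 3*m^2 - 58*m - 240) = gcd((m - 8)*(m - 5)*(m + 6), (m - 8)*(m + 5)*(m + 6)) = m^2 - 2*m - 48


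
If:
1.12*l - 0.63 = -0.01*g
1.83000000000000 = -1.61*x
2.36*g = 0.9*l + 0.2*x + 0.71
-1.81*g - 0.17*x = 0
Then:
No Solution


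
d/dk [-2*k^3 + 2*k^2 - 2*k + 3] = -6*k^2 + 4*k - 2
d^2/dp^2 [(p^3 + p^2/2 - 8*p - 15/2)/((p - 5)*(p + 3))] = 12*(2*p^3 + 15*p^2 + 60*p + 35)/(p^6 - 6*p^5 - 33*p^4 + 172*p^3 + 495*p^2 - 1350*p - 3375)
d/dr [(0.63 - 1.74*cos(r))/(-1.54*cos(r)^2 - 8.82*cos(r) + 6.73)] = (2.6796*cos(r)^2 - 1.9404*cos(r) + 6.1536)*sin(r)/(2.3716*cos(r)^4 + 27.1656*cos(r)^3 + 57.064*cos(r)^2 - 118.7172*cos(r) + 45.2929)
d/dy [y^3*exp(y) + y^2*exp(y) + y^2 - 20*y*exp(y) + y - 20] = y^3*exp(y) + 4*y^2*exp(y) - 18*y*exp(y) + 2*y - 20*exp(y) + 1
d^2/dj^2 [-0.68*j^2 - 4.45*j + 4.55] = -1.36000000000000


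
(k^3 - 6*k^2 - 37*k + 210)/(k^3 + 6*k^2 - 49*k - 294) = (k - 5)/(k + 7)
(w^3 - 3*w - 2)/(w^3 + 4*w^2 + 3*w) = (w^2 - w - 2)/(w*(w + 3))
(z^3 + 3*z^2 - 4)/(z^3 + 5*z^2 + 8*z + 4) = (z - 1)/(z + 1)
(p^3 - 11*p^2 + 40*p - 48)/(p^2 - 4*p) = p - 7 + 12/p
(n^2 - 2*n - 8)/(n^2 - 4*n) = (n + 2)/n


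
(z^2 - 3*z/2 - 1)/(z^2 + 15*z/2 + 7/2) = (z - 2)/(z + 7)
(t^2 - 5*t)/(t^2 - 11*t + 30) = t/(t - 6)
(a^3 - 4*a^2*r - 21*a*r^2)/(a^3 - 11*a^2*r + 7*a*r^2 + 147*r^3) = a/(a - 7*r)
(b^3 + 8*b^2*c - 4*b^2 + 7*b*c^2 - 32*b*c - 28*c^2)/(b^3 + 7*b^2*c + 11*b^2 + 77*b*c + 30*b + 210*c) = (b^2 + b*c - 4*b - 4*c)/(b^2 + 11*b + 30)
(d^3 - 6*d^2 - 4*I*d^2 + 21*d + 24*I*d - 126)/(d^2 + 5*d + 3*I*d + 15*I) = (d^2 - d*(6 + 7*I) + 42*I)/(d + 5)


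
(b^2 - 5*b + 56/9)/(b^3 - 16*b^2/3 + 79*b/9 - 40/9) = (3*b - 7)/(3*b^2 - 8*b + 5)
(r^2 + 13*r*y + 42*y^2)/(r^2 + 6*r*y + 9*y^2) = (r^2 + 13*r*y + 42*y^2)/(r^2 + 6*r*y + 9*y^2)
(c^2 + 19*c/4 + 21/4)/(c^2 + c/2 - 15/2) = (4*c + 7)/(2*(2*c - 5))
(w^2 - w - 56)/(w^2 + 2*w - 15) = (w^2 - w - 56)/(w^2 + 2*w - 15)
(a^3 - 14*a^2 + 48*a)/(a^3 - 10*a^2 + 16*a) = (a - 6)/(a - 2)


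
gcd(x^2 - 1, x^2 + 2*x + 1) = x + 1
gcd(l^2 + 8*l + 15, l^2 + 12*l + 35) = l + 5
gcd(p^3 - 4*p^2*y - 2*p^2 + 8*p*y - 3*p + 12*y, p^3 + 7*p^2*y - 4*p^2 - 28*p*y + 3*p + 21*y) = p - 3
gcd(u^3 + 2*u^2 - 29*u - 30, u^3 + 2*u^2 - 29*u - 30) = u^3 + 2*u^2 - 29*u - 30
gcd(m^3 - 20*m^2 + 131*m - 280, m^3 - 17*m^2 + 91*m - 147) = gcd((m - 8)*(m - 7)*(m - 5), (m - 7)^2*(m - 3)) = m - 7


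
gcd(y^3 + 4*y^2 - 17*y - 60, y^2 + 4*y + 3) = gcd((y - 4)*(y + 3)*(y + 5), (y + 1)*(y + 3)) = y + 3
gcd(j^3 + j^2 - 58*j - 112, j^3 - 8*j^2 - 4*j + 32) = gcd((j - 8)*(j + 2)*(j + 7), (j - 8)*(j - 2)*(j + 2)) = j^2 - 6*j - 16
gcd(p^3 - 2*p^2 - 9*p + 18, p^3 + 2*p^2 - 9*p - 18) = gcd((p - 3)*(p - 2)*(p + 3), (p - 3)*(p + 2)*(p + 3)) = p^2 - 9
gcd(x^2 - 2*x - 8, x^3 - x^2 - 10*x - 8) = x^2 - 2*x - 8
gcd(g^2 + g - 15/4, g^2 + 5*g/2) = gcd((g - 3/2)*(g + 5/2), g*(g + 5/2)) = g + 5/2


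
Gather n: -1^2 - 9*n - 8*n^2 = -8*n^2 - 9*n - 1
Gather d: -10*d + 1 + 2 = 3 - 10*d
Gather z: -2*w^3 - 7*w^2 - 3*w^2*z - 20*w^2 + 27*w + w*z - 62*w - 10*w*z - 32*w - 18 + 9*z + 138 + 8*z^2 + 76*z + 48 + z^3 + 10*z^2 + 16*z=-2*w^3 - 27*w^2 - 67*w + z^3 + 18*z^2 + z*(-3*w^2 - 9*w + 101) + 168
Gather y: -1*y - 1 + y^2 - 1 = y^2 - y - 2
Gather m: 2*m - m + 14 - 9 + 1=m + 6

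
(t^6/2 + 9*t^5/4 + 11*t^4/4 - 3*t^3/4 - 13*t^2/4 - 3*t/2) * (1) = t^6/2 + 9*t^5/4 + 11*t^4/4 - 3*t^3/4 - 13*t^2/4 - 3*t/2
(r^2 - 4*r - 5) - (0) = r^2 - 4*r - 5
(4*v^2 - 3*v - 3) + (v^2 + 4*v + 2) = 5*v^2 + v - 1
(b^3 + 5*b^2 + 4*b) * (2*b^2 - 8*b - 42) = 2*b^5 + 2*b^4 - 74*b^3 - 242*b^2 - 168*b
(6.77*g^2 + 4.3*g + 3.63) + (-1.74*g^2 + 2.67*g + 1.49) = 5.03*g^2 + 6.97*g + 5.12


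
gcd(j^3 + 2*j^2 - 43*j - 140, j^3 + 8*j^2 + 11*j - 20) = j^2 + 9*j + 20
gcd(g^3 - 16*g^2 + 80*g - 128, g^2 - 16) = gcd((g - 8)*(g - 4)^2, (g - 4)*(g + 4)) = g - 4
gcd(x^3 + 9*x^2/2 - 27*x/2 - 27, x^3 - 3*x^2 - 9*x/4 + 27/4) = x^2 - 3*x/2 - 9/2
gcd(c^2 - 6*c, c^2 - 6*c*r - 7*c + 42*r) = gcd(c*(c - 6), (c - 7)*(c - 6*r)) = 1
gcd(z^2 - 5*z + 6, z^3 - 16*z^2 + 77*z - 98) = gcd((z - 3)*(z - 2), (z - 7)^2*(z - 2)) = z - 2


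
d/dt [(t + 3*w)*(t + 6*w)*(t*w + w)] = w*(3*t^2 + 18*t*w + 2*t + 18*w^2 + 9*w)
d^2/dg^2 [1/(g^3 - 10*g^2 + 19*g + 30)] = 2*((10 - 3*g)*(g^3 - 10*g^2 + 19*g + 30) + (3*g^2 - 20*g + 19)^2)/(g^3 - 10*g^2 + 19*g + 30)^3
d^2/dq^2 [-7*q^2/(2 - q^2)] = 28*(3*q^2 + 2)/(q^6 - 6*q^4 + 12*q^2 - 8)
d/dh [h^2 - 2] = 2*h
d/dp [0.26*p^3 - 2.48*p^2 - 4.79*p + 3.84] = 0.78*p^2 - 4.96*p - 4.79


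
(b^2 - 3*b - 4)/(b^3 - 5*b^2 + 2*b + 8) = 1/(b - 2)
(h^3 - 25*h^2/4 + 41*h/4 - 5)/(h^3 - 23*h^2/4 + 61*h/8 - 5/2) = 2*(h - 1)/(2*h - 1)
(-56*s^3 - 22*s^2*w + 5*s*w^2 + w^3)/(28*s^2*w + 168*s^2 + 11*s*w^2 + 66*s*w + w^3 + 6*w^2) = (-8*s^2 - 2*s*w + w^2)/(4*s*w + 24*s + w^2 + 6*w)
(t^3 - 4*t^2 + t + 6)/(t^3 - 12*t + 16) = (t^2 - 2*t - 3)/(t^2 + 2*t - 8)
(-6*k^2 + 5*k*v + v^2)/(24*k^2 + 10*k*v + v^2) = (-k + v)/(4*k + v)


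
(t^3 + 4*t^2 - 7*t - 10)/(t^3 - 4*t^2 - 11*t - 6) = (t^2 + 3*t - 10)/(t^2 - 5*t - 6)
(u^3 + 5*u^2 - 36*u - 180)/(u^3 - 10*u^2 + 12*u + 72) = (u^2 + 11*u + 30)/(u^2 - 4*u - 12)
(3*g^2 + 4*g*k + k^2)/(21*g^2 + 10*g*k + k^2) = (g + k)/(7*g + k)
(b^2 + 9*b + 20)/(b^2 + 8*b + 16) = (b + 5)/(b + 4)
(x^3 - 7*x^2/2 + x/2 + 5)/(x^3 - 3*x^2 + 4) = (x - 5/2)/(x - 2)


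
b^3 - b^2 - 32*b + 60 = (b - 5)*(b - 2)*(b + 6)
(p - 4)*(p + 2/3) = p^2 - 10*p/3 - 8/3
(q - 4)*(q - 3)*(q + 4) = q^3 - 3*q^2 - 16*q + 48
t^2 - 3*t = t*(t - 3)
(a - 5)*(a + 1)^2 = a^3 - 3*a^2 - 9*a - 5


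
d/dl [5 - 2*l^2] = -4*l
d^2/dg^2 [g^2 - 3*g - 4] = 2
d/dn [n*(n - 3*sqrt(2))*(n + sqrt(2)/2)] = 3*n^2 - 5*sqrt(2)*n - 3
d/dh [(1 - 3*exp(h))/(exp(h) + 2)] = -7*exp(h)/(exp(h) + 2)^2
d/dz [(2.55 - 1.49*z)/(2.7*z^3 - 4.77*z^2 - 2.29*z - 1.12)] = (8.046*z^3 - 27.7623*z^2 + 24.327*z + 7.5083)/(7.29*z^6 - 25.758*z^5 + 10.3869*z^4 + 15.7986*z^3 + 15.9289*z^2 + 5.1296*z + 1.2544)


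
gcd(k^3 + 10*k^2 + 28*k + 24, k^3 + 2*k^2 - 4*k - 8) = k^2 + 4*k + 4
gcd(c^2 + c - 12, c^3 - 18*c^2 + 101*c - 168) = c - 3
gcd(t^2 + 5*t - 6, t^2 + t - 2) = t - 1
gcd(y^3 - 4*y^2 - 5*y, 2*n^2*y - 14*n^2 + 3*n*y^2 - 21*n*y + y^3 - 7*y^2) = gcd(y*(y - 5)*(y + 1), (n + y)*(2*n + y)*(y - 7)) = 1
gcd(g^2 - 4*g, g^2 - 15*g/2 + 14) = g - 4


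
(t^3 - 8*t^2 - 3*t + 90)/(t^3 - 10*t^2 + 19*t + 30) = (t + 3)/(t + 1)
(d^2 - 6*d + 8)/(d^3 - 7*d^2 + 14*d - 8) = 1/(d - 1)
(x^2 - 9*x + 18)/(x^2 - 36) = (x - 3)/(x + 6)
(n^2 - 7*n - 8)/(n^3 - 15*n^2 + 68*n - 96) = (n + 1)/(n^2 - 7*n + 12)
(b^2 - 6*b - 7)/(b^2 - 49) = (b + 1)/(b + 7)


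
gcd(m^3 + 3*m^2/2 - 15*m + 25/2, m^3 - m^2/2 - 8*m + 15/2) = m^2 - 7*m/2 + 5/2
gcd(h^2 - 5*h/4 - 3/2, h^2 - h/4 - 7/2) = h - 2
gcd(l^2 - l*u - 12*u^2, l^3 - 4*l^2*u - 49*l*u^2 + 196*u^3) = -l + 4*u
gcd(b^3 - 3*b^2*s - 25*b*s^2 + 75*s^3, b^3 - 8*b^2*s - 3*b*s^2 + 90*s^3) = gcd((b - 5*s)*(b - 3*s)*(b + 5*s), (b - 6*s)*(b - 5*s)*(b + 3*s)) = -b + 5*s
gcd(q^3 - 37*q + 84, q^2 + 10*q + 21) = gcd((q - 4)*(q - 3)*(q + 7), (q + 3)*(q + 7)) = q + 7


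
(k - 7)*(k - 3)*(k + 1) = k^3 - 9*k^2 + 11*k + 21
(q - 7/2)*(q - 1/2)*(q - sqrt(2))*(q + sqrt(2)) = q^4 - 4*q^3 - q^2/4 + 8*q - 7/2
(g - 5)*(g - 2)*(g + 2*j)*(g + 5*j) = g^4 + 7*g^3*j - 7*g^3 + 10*g^2*j^2 - 49*g^2*j + 10*g^2 - 70*g*j^2 + 70*g*j + 100*j^2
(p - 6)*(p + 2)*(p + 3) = p^3 - p^2 - 24*p - 36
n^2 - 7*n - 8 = (n - 8)*(n + 1)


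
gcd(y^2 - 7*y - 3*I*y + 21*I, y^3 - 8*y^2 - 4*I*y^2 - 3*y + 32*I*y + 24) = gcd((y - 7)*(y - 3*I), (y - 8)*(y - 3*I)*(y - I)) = y - 3*I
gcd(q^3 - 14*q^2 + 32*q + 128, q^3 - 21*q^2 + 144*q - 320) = q^2 - 16*q + 64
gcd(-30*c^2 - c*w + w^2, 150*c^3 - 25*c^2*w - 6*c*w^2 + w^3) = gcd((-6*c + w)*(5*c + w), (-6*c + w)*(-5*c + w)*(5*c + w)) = -30*c^2 - c*w + w^2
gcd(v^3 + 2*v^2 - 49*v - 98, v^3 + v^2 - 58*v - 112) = v^2 + 9*v + 14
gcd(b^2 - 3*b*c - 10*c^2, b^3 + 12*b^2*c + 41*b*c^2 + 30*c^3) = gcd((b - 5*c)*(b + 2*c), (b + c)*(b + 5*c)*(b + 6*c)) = 1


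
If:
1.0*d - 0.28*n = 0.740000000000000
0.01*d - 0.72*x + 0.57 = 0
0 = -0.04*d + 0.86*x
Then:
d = 24.27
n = 84.03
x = 1.13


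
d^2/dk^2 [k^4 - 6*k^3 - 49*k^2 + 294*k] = 12*k^2 - 36*k - 98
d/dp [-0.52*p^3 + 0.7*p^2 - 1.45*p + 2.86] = -1.56*p^2 + 1.4*p - 1.45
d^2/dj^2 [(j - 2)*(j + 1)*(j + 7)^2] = 12*j^2 + 78*j + 66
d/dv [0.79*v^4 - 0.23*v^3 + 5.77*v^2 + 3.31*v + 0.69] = 3.16*v^3 - 0.69*v^2 + 11.54*v + 3.31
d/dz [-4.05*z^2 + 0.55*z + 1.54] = 0.55 - 8.1*z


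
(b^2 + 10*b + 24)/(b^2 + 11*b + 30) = (b + 4)/(b + 5)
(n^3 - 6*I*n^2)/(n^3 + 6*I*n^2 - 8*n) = n*(n - 6*I)/(n^2 + 6*I*n - 8)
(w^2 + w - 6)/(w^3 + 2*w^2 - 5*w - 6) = 1/(w + 1)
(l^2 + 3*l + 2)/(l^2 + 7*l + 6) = (l + 2)/(l + 6)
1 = 1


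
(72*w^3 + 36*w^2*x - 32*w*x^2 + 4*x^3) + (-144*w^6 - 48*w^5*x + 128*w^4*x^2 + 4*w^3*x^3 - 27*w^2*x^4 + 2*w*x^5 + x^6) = -144*w^6 - 48*w^5*x + 128*w^4*x^2 + 4*w^3*x^3 + 72*w^3 - 27*w^2*x^4 + 36*w^2*x + 2*w*x^5 - 32*w*x^2 + x^6 + 4*x^3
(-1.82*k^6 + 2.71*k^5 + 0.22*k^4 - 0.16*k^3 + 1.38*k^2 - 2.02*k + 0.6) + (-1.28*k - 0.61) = -1.82*k^6 + 2.71*k^5 + 0.22*k^4 - 0.16*k^3 + 1.38*k^2 - 3.3*k - 0.01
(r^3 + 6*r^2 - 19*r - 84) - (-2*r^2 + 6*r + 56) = r^3 + 8*r^2 - 25*r - 140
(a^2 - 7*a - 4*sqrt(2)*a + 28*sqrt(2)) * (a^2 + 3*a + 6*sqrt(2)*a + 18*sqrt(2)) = a^4 - 4*a^3 + 2*sqrt(2)*a^3 - 69*a^2 - 8*sqrt(2)*a^2 - 42*sqrt(2)*a + 192*a + 1008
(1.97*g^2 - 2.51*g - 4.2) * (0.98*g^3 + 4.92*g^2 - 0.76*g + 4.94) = 1.9306*g^5 + 7.2326*g^4 - 17.9624*g^3 - 9.0246*g^2 - 9.2074*g - 20.748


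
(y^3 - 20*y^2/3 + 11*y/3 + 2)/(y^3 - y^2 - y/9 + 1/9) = 3*(y - 6)/(3*y - 1)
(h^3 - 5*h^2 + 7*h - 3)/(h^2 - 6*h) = (h^3 - 5*h^2 + 7*h - 3)/(h*(h - 6))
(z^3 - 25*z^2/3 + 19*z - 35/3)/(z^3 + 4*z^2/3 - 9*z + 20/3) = (3*z^2 - 22*z + 35)/(3*z^2 + 7*z - 20)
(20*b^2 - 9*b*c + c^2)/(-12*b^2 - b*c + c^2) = (-5*b + c)/(3*b + c)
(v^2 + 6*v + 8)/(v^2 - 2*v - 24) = (v + 2)/(v - 6)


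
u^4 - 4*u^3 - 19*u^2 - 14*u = u*(u - 7)*(u + 1)*(u + 2)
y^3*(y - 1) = y^4 - y^3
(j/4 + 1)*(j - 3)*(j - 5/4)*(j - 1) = j^4/4 - 5*j^3/16 - 13*j^2/4 + 113*j/16 - 15/4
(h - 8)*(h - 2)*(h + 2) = h^3 - 8*h^2 - 4*h + 32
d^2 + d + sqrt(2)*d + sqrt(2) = (d + 1)*(d + sqrt(2))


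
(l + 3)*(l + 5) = l^2 + 8*l + 15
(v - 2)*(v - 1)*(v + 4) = v^3 + v^2 - 10*v + 8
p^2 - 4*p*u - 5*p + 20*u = (p - 5)*(p - 4*u)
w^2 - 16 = (w - 4)*(w + 4)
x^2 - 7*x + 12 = (x - 4)*(x - 3)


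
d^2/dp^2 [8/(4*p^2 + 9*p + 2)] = 16*(-16*p^2 - 36*p + (8*p + 9)^2 - 8)/(4*p^2 + 9*p + 2)^3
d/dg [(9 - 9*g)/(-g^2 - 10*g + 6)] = 9*(g^2 + 10*g - 2*(g - 1)*(g + 5) - 6)/(g^2 + 10*g - 6)^2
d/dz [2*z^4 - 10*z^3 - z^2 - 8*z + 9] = 8*z^3 - 30*z^2 - 2*z - 8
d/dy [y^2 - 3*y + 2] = 2*y - 3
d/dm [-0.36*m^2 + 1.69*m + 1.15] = 1.69 - 0.72*m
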